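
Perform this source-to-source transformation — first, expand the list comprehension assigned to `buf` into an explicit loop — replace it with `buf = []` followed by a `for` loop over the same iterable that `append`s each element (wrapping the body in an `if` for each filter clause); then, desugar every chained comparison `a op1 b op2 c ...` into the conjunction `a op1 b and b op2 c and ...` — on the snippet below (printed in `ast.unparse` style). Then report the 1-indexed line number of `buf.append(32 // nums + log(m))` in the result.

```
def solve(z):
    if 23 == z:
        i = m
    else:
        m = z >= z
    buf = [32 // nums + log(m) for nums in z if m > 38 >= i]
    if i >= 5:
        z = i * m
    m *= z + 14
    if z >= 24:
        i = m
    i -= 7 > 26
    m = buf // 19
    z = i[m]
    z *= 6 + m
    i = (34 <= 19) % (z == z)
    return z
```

Transformed code:
def solve(z):
    if 23 == z:
        i = m
    else:
        m = z >= z
    buf = []
    for nums in z:
        if m > 38 and 38 >= i:
            buf.append(32 // nums + log(m))
    if i >= 5:
        z = i * m
    m *= z + 14
    if z >= 24:
        i = m
    i -= 7 > 26
    m = buf // 19
    z = i[m]
    z *= 6 + m
    i = (34 <= 19) % (z == z)
    return z

9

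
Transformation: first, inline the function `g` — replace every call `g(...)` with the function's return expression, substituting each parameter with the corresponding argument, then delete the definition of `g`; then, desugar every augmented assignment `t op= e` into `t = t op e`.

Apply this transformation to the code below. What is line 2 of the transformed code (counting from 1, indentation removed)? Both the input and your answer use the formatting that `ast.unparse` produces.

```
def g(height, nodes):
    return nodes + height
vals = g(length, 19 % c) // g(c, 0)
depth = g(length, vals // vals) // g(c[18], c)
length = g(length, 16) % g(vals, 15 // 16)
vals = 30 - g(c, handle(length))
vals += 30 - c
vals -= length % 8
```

depth = (vals // vals + length) // (c + c[18])

Transformed code:
vals = (19 % c + length) // (0 + c)
depth = (vals // vals + length) // (c + c[18])
length = (16 + length) % (15 // 16 + vals)
vals = 30 - (handle(length) + c)
vals = vals + (30 - c)
vals = vals - length % 8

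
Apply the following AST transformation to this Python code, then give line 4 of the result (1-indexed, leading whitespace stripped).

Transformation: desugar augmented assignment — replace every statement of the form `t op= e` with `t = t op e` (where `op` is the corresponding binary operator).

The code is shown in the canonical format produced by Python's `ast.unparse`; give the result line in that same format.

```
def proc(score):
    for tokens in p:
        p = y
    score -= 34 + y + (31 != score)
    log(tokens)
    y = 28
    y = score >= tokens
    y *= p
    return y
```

score = score - (34 + y + (31 != score))

Transformed code:
def proc(score):
    for tokens in p:
        p = y
    score = score - (34 + y + (31 != score))
    log(tokens)
    y = 28
    y = score >= tokens
    y = y * p
    return y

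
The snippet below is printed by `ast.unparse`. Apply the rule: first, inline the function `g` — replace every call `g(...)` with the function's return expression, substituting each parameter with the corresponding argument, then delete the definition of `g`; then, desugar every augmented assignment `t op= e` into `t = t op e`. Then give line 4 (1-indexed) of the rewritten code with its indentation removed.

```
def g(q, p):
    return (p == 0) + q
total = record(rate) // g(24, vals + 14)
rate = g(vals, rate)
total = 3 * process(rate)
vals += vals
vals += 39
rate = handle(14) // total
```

Transformed code:
total = record(rate) // ((vals + 14 == 0) + 24)
rate = (rate == 0) + vals
total = 3 * process(rate)
vals = vals + vals
vals = vals + 39
rate = handle(14) // total

vals = vals + vals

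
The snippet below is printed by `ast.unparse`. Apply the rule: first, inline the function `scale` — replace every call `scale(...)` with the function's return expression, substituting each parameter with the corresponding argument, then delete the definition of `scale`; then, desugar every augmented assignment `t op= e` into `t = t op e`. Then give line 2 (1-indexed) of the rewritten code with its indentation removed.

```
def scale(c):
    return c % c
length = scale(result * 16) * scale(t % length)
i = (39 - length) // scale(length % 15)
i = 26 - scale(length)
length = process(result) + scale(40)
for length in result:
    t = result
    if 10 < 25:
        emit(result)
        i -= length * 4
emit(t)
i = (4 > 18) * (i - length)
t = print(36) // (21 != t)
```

i = (39 - length) // (length % 15 % (length % 15))

Transformed code:
length = result * 16 % (result * 16) * (t % length % (t % length))
i = (39 - length) // (length % 15 % (length % 15))
i = 26 - length % length
length = process(result) + 40 % 40
for length in result:
    t = result
    if 10 < 25:
        emit(result)
        i = i - length * 4
emit(t)
i = (4 > 18) * (i - length)
t = print(36) // (21 != t)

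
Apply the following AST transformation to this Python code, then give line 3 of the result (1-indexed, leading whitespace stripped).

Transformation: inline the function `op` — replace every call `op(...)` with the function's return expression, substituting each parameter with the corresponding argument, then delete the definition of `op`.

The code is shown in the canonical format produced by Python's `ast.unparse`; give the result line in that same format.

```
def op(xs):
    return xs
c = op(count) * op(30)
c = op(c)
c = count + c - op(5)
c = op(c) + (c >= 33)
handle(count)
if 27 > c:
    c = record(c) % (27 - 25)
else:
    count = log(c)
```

Transformed code:
c = count * 30
c = c
c = count + c - 5
c = c + (c >= 33)
handle(count)
if 27 > c:
    c = record(c) % (27 - 25)
else:
    count = log(c)

c = count + c - 5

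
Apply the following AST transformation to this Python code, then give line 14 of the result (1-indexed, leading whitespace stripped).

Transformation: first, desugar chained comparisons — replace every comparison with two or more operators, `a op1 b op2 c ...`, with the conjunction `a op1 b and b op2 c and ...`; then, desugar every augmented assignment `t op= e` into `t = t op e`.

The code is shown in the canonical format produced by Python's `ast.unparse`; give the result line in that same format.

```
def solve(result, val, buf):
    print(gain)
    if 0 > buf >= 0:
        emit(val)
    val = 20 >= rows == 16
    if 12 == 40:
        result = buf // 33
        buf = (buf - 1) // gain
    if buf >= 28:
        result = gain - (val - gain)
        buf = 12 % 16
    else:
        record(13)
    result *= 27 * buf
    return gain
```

Transformed code:
def solve(result, val, buf):
    print(gain)
    if 0 > buf and buf >= 0:
        emit(val)
    val = 20 >= rows and rows == 16
    if 12 == 40:
        result = buf // 33
        buf = (buf - 1) // gain
    if buf >= 28:
        result = gain - (val - gain)
        buf = 12 % 16
    else:
        record(13)
    result = result * (27 * buf)
    return gain

result = result * (27 * buf)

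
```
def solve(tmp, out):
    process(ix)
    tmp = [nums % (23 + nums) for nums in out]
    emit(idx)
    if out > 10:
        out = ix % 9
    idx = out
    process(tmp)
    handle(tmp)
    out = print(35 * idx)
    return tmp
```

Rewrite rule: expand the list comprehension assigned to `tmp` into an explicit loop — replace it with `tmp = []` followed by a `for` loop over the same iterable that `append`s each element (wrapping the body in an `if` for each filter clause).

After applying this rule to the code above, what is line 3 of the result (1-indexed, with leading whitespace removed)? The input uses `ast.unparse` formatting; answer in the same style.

Transformed code:
def solve(tmp, out):
    process(ix)
    tmp = []
    for nums in out:
        tmp.append(nums % (23 + nums))
    emit(idx)
    if out > 10:
        out = ix % 9
    idx = out
    process(tmp)
    handle(tmp)
    out = print(35 * idx)
    return tmp

tmp = []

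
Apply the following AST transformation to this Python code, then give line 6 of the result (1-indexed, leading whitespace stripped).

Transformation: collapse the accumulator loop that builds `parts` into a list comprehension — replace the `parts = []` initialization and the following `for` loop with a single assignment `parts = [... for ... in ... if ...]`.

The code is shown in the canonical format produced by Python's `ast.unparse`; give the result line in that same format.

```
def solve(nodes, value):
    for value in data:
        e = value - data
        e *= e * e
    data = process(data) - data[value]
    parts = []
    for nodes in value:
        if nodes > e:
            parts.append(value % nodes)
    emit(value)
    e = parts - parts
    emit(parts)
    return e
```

parts = [value % nodes for nodes in value if nodes > e]

Transformed code:
def solve(nodes, value):
    for value in data:
        e = value - data
        e *= e * e
    data = process(data) - data[value]
    parts = [value % nodes for nodes in value if nodes > e]
    emit(value)
    e = parts - parts
    emit(parts)
    return e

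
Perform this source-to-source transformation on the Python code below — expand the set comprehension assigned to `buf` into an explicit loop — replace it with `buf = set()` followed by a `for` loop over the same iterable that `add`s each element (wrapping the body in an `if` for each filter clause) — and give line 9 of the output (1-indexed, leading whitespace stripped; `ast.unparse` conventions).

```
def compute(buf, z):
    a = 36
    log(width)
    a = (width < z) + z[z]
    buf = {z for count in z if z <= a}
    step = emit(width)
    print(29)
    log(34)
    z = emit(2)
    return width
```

Transformed code:
def compute(buf, z):
    a = 36
    log(width)
    a = (width < z) + z[z]
    buf = set()
    for count in z:
        if z <= a:
            buf.add(z)
    step = emit(width)
    print(29)
    log(34)
    z = emit(2)
    return width

step = emit(width)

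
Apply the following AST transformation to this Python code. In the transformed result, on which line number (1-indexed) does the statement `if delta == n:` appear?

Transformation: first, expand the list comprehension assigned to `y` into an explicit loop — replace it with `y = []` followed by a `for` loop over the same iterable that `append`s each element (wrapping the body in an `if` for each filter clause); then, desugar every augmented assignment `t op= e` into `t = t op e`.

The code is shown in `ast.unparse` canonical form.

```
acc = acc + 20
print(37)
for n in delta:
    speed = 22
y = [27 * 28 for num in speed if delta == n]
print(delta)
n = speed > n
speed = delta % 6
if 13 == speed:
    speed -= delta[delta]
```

7

Transformed code:
acc = acc + 20
print(37)
for n in delta:
    speed = 22
y = []
for num in speed:
    if delta == n:
        y.append(27 * 28)
print(delta)
n = speed > n
speed = delta % 6
if 13 == speed:
    speed = speed - delta[delta]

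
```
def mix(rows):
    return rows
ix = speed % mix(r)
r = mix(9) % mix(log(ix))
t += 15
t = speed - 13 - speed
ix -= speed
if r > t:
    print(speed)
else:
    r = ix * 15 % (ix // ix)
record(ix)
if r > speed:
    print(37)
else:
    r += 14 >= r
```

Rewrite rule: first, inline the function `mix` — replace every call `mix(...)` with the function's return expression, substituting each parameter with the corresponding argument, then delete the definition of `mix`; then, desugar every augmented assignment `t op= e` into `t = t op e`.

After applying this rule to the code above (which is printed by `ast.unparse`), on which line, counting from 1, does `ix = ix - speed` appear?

Transformed code:
ix = speed % r
r = 9 % log(ix)
t = t + 15
t = speed - 13 - speed
ix = ix - speed
if r > t:
    print(speed)
else:
    r = ix * 15 % (ix // ix)
record(ix)
if r > speed:
    print(37)
else:
    r = r + (14 >= r)

5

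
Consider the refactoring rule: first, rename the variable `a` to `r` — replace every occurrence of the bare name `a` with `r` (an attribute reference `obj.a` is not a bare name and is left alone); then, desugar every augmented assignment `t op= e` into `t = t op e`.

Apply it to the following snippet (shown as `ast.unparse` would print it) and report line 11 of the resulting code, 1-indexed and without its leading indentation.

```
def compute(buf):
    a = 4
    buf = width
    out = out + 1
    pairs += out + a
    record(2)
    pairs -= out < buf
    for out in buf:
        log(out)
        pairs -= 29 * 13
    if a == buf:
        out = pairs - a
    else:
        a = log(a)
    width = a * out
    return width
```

if r == buf:

Transformed code:
def compute(buf):
    r = 4
    buf = width
    out = out + 1
    pairs = pairs + (out + r)
    record(2)
    pairs = pairs - (out < buf)
    for out in buf:
        log(out)
        pairs = pairs - 29 * 13
    if r == buf:
        out = pairs - r
    else:
        r = log(r)
    width = r * out
    return width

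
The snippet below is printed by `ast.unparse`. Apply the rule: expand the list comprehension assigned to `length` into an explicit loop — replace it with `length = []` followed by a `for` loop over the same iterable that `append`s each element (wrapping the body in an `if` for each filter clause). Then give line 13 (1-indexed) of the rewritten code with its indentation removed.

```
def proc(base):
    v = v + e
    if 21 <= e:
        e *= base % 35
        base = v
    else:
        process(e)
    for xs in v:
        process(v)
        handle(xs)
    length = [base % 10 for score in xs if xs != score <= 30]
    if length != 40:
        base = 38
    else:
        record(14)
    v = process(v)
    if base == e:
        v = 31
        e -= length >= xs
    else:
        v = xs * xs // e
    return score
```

if xs != score <= 30:

Transformed code:
def proc(base):
    v = v + e
    if 21 <= e:
        e *= base % 35
        base = v
    else:
        process(e)
    for xs in v:
        process(v)
        handle(xs)
    length = []
    for score in xs:
        if xs != score <= 30:
            length.append(base % 10)
    if length != 40:
        base = 38
    else:
        record(14)
    v = process(v)
    if base == e:
        v = 31
        e -= length >= xs
    else:
        v = xs * xs // e
    return score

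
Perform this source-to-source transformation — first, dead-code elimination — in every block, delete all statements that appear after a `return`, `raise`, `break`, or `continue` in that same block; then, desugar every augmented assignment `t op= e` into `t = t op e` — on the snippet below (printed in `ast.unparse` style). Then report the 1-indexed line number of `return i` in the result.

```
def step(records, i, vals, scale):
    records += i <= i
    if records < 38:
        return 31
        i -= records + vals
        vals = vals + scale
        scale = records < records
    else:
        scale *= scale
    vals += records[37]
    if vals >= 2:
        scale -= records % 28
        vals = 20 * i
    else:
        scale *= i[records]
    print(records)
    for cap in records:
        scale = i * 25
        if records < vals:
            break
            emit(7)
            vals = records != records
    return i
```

Transformed code:
def step(records, i, vals, scale):
    records = records + (i <= i)
    if records < 38:
        return 31
    else:
        scale = scale * scale
    vals = vals + records[37]
    if vals >= 2:
        scale = scale - records % 28
        vals = 20 * i
    else:
        scale = scale * i[records]
    print(records)
    for cap in records:
        scale = i * 25
        if records < vals:
            break
    return i

18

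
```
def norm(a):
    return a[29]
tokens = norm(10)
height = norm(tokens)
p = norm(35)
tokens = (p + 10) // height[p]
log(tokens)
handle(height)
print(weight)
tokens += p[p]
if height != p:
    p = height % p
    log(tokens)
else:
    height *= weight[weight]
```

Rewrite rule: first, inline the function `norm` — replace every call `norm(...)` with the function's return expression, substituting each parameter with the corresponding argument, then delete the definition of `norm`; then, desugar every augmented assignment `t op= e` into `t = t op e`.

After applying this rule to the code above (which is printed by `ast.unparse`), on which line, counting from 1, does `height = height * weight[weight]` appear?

13

Transformed code:
tokens = 10[29]
height = tokens[29]
p = 35[29]
tokens = (p + 10) // height[p]
log(tokens)
handle(height)
print(weight)
tokens = tokens + p[p]
if height != p:
    p = height % p
    log(tokens)
else:
    height = height * weight[weight]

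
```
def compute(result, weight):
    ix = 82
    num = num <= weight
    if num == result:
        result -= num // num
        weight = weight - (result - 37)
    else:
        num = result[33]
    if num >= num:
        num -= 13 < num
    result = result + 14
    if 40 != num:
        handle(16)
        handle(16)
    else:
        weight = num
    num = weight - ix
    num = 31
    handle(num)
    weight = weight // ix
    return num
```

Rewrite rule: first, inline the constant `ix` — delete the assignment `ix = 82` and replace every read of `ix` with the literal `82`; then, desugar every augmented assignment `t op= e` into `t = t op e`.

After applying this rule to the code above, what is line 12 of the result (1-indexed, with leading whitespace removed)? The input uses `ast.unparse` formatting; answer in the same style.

handle(16)

Transformed code:
def compute(result, weight):
    num = num <= weight
    if num == result:
        result = result - num // num
        weight = weight - (result - 37)
    else:
        num = result[33]
    if num >= num:
        num = num - (13 < num)
    result = result + 14
    if 40 != num:
        handle(16)
        handle(16)
    else:
        weight = num
    num = weight - 82
    num = 31
    handle(num)
    weight = weight // 82
    return num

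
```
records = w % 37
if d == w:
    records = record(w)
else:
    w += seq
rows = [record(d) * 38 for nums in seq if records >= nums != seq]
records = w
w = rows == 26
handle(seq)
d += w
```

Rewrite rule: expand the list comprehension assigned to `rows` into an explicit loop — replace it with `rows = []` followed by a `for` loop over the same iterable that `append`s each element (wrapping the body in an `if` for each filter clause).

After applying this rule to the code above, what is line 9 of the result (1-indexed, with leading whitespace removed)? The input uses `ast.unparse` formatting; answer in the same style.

rows.append(record(d) * 38)

Transformed code:
records = w % 37
if d == w:
    records = record(w)
else:
    w += seq
rows = []
for nums in seq:
    if records >= nums != seq:
        rows.append(record(d) * 38)
records = w
w = rows == 26
handle(seq)
d += w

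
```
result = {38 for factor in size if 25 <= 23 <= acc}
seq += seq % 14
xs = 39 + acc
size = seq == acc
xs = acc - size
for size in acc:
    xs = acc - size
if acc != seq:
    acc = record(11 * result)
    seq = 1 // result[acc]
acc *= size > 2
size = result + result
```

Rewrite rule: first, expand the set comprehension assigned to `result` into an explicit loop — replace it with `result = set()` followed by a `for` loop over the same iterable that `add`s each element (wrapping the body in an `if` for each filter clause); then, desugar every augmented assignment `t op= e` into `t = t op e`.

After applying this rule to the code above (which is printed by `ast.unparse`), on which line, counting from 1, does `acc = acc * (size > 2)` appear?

14

Transformed code:
result = set()
for factor in size:
    if 25 <= 23 <= acc:
        result.add(38)
seq = seq + seq % 14
xs = 39 + acc
size = seq == acc
xs = acc - size
for size in acc:
    xs = acc - size
if acc != seq:
    acc = record(11 * result)
    seq = 1 // result[acc]
acc = acc * (size > 2)
size = result + result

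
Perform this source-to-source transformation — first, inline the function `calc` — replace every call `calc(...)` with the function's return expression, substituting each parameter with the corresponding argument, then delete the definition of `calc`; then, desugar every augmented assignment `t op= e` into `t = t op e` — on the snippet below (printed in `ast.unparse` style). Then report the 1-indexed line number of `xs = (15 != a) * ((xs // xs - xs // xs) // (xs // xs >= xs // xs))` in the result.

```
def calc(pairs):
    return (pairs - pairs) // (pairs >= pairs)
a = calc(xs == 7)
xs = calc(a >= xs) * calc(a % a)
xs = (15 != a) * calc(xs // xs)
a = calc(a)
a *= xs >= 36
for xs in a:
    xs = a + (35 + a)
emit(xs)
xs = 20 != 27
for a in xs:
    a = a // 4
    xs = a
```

3

Transformed code:
a = ((xs == 7) - (xs == 7)) // ((xs == 7) >= (xs == 7))
xs = ((a >= xs) - (a >= xs)) // ((a >= xs) >= (a >= xs)) * ((a % a - a % a) // (a % a >= a % a))
xs = (15 != a) * ((xs // xs - xs // xs) // (xs // xs >= xs // xs))
a = (a - a) // (a >= a)
a = a * (xs >= 36)
for xs in a:
    xs = a + (35 + a)
emit(xs)
xs = 20 != 27
for a in xs:
    a = a // 4
    xs = a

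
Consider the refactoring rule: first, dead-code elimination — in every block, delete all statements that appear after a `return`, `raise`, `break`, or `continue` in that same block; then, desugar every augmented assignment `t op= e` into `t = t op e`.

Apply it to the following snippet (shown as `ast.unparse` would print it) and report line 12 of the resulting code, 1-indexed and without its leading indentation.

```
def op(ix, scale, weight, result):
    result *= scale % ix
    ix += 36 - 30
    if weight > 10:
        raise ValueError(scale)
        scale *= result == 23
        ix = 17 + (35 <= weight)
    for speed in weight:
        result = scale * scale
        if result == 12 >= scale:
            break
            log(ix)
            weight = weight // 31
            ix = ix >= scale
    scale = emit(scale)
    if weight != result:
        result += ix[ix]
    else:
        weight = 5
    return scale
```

result = result + ix[ix]

Transformed code:
def op(ix, scale, weight, result):
    result = result * (scale % ix)
    ix = ix + (36 - 30)
    if weight > 10:
        raise ValueError(scale)
    for speed in weight:
        result = scale * scale
        if result == 12 >= scale:
            break
    scale = emit(scale)
    if weight != result:
        result = result + ix[ix]
    else:
        weight = 5
    return scale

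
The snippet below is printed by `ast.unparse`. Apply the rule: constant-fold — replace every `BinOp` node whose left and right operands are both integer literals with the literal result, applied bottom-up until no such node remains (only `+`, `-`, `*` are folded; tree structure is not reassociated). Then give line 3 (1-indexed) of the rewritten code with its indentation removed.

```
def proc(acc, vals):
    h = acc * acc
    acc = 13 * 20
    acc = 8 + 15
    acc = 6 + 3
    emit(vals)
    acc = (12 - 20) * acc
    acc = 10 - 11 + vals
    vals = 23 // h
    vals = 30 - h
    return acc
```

Transformed code:
def proc(acc, vals):
    h = acc * acc
    acc = 260
    acc = 23
    acc = 9
    emit(vals)
    acc = -8 * acc
    acc = -1 + vals
    vals = 23 // h
    vals = 30 - h
    return acc

acc = 260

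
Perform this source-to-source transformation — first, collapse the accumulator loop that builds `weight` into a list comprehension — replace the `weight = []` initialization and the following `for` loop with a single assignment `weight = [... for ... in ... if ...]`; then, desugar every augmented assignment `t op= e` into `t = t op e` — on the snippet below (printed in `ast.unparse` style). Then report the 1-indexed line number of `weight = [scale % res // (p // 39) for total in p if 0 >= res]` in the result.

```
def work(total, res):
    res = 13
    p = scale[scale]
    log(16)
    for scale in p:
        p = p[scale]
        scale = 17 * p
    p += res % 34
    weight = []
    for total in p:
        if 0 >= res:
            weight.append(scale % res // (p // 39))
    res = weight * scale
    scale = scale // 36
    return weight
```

Transformed code:
def work(total, res):
    res = 13
    p = scale[scale]
    log(16)
    for scale in p:
        p = p[scale]
        scale = 17 * p
    p = p + res % 34
    weight = [scale % res // (p // 39) for total in p if 0 >= res]
    res = weight * scale
    scale = scale // 36
    return weight

9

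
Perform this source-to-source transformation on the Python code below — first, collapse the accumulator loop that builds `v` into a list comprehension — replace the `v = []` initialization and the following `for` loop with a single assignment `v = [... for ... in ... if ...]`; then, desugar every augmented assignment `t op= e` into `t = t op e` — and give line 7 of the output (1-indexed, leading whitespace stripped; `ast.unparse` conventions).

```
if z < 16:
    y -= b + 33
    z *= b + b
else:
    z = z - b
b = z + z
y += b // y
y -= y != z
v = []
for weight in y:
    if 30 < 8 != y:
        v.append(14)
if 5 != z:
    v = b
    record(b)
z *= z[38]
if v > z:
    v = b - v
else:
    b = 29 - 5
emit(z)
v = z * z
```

Transformed code:
if z < 16:
    y = y - (b + 33)
    z = z * (b + b)
else:
    z = z - b
b = z + z
y = y + b // y
y = y - (y != z)
v = [14 for weight in y if 30 < 8 != y]
if 5 != z:
    v = b
    record(b)
z = z * z[38]
if v > z:
    v = b - v
else:
    b = 29 - 5
emit(z)
v = z * z

y = y + b // y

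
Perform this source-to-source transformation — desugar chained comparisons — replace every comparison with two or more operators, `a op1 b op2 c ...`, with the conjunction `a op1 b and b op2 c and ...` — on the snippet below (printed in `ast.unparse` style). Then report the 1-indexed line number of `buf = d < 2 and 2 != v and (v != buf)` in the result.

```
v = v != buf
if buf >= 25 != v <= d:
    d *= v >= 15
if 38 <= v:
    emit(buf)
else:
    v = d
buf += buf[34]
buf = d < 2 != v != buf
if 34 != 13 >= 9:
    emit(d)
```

Transformed code:
v = v != buf
if buf >= 25 and 25 != v and (v <= d):
    d *= v >= 15
if 38 <= v:
    emit(buf)
else:
    v = d
buf += buf[34]
buf = d < 2 and 2 != v and (v != buf)
if 34 != 13 and 13 >= 9:
    emit(d)

9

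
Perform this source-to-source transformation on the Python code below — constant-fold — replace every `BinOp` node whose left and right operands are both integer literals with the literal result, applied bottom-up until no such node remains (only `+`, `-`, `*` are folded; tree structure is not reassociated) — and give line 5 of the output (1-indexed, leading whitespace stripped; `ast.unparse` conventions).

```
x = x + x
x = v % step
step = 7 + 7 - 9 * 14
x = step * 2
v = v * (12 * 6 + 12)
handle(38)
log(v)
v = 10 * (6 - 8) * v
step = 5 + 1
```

v = v * 84

Transformed code:
x = x + x
x = v % step
step = -112
x = step * 2
v = v * 84
handle(38)
log(v)
v = -20 * v
step = 6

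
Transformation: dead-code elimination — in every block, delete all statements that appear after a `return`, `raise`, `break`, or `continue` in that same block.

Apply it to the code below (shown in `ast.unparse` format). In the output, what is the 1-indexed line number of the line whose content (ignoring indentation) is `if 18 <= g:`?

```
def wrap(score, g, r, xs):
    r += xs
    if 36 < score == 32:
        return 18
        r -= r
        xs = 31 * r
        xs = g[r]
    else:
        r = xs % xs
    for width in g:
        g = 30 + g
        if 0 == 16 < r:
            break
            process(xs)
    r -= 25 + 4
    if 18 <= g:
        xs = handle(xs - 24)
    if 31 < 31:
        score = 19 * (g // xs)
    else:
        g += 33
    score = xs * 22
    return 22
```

12

Transformed code:
def wrap(score, g, r, xs):
    r += xs
    if 36 < score == 32:
        return 18
    else:
        r = xs % xs
    for width in g:
        g = 30 + g
        if 0 == 16 < r:
            break
    r -= 25 + 4
    if 18 <= g:
        xs = handle(xs - 24)
    if 31 < 31:
        score = 19 * (g // xs)
    else:
        g += 33
    score = xs * 22
    return 22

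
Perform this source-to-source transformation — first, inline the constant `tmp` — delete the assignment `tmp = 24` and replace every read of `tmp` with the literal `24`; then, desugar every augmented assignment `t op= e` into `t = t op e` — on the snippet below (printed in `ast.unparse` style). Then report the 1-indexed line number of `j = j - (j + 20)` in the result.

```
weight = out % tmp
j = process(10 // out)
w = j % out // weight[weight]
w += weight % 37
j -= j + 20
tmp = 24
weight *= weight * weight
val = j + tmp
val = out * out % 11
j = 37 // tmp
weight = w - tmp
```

Transformed code:
weight = out % 24
j = process(10 // out)
w = j % out // weight[weight]
w = w + weight % 37
j = j - (j + 20)
weight = weight * (weight * weight)
val = j + 24
val = out * out % 11
j = 37 // 24
weight = w - 24

5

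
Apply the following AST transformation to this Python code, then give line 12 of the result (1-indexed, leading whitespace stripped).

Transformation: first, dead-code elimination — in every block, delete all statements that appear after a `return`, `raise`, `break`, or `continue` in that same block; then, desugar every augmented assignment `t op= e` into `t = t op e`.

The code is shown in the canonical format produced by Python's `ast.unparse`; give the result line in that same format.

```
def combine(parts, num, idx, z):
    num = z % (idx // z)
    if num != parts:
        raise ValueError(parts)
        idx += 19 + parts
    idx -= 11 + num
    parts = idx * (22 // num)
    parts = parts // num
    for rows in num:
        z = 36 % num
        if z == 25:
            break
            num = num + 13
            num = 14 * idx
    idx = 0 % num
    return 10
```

Transformed code:
def combine(parts, num, idx, z):
    num = z % (idx // z)
    if num != parts:
        raise ValueError(parts)
    idx = idx - (11 + num)
    parts = idx * (22 // num)
    parts = parts // num
    for rows in num:
        z = 36 % num
        if z == 25:
            break
    idx = 0 % num
    return 10

idx = 0 % num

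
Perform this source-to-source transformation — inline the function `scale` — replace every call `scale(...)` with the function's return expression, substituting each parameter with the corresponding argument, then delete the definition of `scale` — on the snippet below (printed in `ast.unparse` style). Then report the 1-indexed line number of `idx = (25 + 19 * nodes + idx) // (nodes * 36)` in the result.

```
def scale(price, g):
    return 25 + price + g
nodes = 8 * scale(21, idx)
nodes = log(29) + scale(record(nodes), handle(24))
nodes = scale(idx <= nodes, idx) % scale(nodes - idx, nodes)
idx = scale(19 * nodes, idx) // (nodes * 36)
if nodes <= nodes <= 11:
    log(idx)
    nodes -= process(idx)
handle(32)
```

Transformed code:
nodes = 8 * (25 + 21 + idx)
nodes = log(29) + (25 + record(nodes) + handle(24))
nodes = (25 + (idx <= nodes) + idx) % (25 + (nodes - idx) + nodes)
idx = (25 + 19 * nodes + idx) // (nodes * 36)
if nodes <= nodes <= 11:
    log(idx)
    nodes -= process(idx)
handle(32)

4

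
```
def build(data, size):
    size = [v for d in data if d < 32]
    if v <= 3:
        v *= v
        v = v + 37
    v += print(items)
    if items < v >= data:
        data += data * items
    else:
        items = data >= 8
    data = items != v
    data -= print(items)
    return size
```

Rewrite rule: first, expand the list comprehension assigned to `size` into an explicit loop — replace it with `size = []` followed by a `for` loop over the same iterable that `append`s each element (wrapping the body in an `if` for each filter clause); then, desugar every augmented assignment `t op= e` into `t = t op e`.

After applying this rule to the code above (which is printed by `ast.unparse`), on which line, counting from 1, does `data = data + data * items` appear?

Transformed code:
def build(data, size):
    size = []
    for d in data:
        if d < 32:
            size.append(v)
    if v <= 3:
        v = v * v
        v = v + 37
    v = v + print(items)
    if items < v >= data:
        data = data + data * items
    else:
        items = data >= 8
    data = items != v
    data = data - print(items)
    return size

11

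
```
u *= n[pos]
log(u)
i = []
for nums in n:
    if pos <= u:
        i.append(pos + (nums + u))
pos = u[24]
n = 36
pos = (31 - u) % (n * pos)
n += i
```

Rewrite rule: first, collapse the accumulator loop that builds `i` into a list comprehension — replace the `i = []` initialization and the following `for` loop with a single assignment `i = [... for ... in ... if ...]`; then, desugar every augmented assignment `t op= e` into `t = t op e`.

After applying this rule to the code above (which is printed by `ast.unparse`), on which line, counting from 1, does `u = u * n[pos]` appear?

Transformed code:
u = u * n[pos]
log(u)
i = [pos + (nums + u) for nums in n if pos <= u]
pos = u[24]
n = 36
pos = (31 - u) % (n * pos)
n = n + i

1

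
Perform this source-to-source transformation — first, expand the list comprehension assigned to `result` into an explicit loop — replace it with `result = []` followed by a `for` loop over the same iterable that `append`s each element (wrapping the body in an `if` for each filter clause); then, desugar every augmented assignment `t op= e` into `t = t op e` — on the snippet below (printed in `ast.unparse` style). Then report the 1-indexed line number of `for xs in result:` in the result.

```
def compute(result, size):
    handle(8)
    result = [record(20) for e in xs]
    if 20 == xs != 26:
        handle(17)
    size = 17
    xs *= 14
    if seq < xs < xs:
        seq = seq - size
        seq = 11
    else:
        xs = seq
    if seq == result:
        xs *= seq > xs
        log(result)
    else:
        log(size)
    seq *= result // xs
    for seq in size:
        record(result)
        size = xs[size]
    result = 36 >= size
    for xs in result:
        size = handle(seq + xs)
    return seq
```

Transformed code:
def compute(result, size):
    handle(8)
    result = []
    for e in xs:
        result.append(record(20))
    if 20 == xs != 26:
        handle(17)
    size = 17
    xs = xs * 14
    if seq < xs < xs:
        seq = seq - size
        seq = 11
    else:
        xs = seq
    if seq == result:
        xs = xs * (seq > xs)
        log(result)
    else:
        log(size)
    seq = seq * (result // xs)
    for seq in size:
        record(result)
        size = xs[size]
    result = 36 >= size
    for xs in result:
        size = handle(seq + xs)
    return seq

25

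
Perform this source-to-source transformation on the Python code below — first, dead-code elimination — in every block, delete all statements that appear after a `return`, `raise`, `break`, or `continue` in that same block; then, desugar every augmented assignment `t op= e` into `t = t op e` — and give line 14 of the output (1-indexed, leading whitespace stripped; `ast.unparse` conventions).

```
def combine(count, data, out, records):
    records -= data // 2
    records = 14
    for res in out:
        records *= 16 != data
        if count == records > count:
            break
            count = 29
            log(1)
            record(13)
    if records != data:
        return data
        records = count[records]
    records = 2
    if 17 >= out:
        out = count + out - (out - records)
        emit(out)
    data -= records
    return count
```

data = data - records

Transformed code:
def combine(count, data, out, records):
    records = records - data // 2
    records = 14
    for res in out:
        records = records * (16 != data)
        if count == records > count:
            break
    if records != data:
        return data
    records = 2
    if 17 >= out:
        out = count + out - (out - records)
        emit(out)
    data = data - records
    return count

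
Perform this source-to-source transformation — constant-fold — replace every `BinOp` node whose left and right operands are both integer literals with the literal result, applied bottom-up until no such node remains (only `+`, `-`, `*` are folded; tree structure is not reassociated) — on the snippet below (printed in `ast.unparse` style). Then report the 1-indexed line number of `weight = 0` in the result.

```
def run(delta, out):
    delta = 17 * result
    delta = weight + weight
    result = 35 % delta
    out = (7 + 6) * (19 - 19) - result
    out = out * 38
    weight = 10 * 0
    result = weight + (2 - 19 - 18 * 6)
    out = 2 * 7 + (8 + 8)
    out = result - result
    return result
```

7

Transformed code:
def run(delta, out):
    delta = 17 * result
    delta = weight + weight
    result = 35 % delta
    out = 0 - result
    out = out * 38
    weight = 0
    result = weight + -125
    out = 30
    out = result - result
    return result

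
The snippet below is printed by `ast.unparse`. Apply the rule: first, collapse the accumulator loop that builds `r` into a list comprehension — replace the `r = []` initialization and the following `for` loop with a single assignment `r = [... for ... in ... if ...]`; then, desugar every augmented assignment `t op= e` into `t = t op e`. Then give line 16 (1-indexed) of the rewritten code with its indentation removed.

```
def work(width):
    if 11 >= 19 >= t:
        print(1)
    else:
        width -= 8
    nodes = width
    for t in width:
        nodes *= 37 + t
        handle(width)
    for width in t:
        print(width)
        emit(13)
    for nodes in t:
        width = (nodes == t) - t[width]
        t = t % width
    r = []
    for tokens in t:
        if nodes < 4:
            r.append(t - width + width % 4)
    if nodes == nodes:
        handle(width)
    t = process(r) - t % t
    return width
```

Transformed code:
def work(width):
    if 11 >= 19 >= t:
        print(1)
    else:
        width = width - 8
    nodes = width
    for t in width:
        nodes = nodes * (37 + t)
        handle(width)
    for width in t:
        print(width)
        emit(13)
    for nodes in t:
        width = (nodes == t) - t[width]
        t = t % width
    r = [t - width + width % 4 for tokens in t if nodes < 4]
    if nodes == nodes:
        handle(width)
    t = process(r) - t % t
    return width

r = [t - width + width % 4 for tokens in t if nodes < 4]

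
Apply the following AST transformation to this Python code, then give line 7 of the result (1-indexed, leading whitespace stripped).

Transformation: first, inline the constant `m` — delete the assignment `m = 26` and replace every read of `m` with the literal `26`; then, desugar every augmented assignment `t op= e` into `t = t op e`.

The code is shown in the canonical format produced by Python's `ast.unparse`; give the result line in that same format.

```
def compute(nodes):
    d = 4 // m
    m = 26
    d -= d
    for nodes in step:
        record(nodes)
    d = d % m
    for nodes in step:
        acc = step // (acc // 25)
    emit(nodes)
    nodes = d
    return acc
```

Transformed code:
def compute(nodes):
    d = 4 // 26
    d = d - d
    for nodes in step:
        record(nodes)
    d = d % 26
    for nodes in step:
        acc = step // (acc // 25)
    emit(nodes)
    nodes = d
    return acc

for nodes in step:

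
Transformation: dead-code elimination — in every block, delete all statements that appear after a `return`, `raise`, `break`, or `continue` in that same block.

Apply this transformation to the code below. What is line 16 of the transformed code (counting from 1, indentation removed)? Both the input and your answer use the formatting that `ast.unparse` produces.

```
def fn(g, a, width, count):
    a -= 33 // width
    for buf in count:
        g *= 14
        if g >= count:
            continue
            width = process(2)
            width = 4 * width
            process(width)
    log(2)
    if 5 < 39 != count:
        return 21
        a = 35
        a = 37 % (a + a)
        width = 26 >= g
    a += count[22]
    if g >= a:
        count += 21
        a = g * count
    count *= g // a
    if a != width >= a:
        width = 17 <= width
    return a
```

Transformed code:
def fn(g, a, width, count):
    a -= 33 // width
    for buf in count:
        g *= 14
        if g >= count:
            continue
    log(2)
    if 5 < 39 != count:
        return 21
    a += count[22]
    if g >= a:
        count += 21
        a = g * count
    count *= g // a
    if a != width >= a:
        width = 17 <= width
    return a

width = 17 <= width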